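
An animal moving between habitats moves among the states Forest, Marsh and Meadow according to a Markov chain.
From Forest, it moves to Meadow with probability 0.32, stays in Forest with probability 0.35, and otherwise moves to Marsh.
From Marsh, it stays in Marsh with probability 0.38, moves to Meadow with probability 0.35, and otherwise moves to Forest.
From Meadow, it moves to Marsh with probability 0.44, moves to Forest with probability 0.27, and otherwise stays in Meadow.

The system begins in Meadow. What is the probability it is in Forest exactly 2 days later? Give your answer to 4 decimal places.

0.2916

Sum over the intermediate state after 1 day:
P = P(Meadow→Forest)·P(Forest→Forest) + P(Meadow→Marsh)·P(Marsh→Forest) + P(Meadow→Meadow)·P(Meadow→Forest)
  = 0.27×0.35 + 0.44×0.27 + 0.29×0.27
  = 0.0945 + 0.1188 + 0.0783 = 0.2916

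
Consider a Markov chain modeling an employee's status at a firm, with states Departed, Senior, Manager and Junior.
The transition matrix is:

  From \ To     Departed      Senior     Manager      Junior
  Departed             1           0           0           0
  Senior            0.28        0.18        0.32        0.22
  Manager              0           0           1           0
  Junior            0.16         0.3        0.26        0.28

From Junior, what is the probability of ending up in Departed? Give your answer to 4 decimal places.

0.4104

Let h(s) be the probability of absorption at Departed starting from transient state s. Then h(Departed) = 1 and h(Manager) = 0. By first-step analysis:
h(Senior) = 0.28·1 + 0.18·h(Senior) + 0.32·0 + 0.22·h(Junior)
h(Junior) = 0.16·1 + 0.3·h(Senior) + 0.26·0 + 0.28·h(Junior)
Solving: h(Senior) = 0.4516, h(Junior) = 0.4104.
Starting from Junior, the probability is 0.4104.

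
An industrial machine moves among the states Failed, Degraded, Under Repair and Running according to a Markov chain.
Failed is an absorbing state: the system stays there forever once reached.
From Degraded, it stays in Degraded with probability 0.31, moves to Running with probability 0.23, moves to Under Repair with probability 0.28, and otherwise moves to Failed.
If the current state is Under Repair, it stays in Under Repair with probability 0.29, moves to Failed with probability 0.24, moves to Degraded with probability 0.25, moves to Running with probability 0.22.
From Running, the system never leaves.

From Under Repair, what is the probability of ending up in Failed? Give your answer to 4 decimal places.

0.5015

Let h(s) be the probability of absorption at Failed starting from transient state s. Then h(Failed) = 1 and h(Running) = 0. By first-step analysis:
h(Degraded) = 0.18·1 + 0.31·h(Degraded) + 0.28·h(Under Repair) + 0.23·0
h(Under Repair) = 0.24·1 + 0.25·h(Degraded) + 0.29·h(Under Repair) + 0.22·0
Solving: h(Degraded) = 0.4644, h(Under Repair) = 0.5015.
Starting from Under Repair, the probability is 0.5015.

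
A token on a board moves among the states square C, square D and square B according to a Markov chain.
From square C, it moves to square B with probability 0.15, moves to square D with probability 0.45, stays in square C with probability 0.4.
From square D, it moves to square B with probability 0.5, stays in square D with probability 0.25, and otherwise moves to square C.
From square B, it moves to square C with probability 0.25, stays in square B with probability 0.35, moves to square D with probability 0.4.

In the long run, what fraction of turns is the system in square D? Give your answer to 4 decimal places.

0.3606

Let the stationary distribution be π with π = πP and π_1 + π_2 + π_3 = 1.
π_1 = 0.4·π_1 + 0.25·π_2 + 0.25·π_3
π_2 = 0.45·π_1 + 0.25·π_2 + 0.4·π_3
Solving with the normalization constraint gives π = (0.2941, 0.3606, 0.3453).
So the stationary probability of square D is 0.3606.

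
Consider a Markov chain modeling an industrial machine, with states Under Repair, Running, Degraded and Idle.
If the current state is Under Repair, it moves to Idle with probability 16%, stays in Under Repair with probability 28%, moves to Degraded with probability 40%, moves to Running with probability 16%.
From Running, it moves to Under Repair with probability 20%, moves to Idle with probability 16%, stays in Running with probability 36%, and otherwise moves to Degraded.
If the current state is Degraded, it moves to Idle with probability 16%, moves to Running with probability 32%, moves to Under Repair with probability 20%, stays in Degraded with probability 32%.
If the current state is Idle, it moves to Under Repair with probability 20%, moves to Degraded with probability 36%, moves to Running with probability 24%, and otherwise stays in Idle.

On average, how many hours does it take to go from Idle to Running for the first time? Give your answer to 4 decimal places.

3.9845

Let t(s) be the expected number of hours to first reach Running from state s, with t(Running) = 0. Conditioning on the first hour:
t(Under Repair) = 1 + 0.28·t(Under Repair) + 0.4·t(Degraded) + 0.16·t(Idle)
t(Degraded) = 1 + 0.2·t(Under Repair) + 0.32·t(Degraded) + 0.16·t(Idle)
t(Idle) = 1 + 0.2·t(Under Repair) + 0.36·t(Degraded) + 0.2·t(Idle)
Solving: t(Under Repair) = 4.3177, t(Degraded) = 3.6780, t(Idle) = 3.9845.
Expected hours from Idle to Running: 3.9845.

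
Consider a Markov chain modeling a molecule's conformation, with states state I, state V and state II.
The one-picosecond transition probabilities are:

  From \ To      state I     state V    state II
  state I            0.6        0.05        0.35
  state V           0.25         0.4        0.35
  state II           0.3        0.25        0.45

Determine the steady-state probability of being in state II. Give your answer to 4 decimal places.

0.3889

Let the stationary distribution be π with π = πP and π_1 + π_2 + π_3 = 1.
π_1 = 0.6·π_1 + 0.25·π_2 + 0.3·π_3
π_2 = 0.05·π_1 + 0.4·π_2 + 0.25·π_3
Solving with the normalization constraint gives π = (0.4145, 0.1966, 0.3889).
So the stationary probability of state II is 0.3889.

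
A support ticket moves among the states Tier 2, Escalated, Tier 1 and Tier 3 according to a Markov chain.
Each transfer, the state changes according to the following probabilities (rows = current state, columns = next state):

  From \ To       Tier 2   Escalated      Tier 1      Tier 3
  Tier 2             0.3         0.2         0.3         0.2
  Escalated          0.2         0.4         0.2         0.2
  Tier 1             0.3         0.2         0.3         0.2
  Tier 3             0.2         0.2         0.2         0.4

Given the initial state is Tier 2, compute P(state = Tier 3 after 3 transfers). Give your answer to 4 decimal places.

Propagate the distribution vector 3 transfers from Tier 2.
After 0 transfers: (1.0000, 0.0000, 0.0000, 0.0000)
After 1 transfer: (0.3000, 0.2000, 0.3000, 0.2000)
After 2 transfers: (0.2600, 0.2400, 0.2600, 0.2400)
After 3 transfers: (0.2520, 0.2480, 0.2520, 0.2480)
P(in Tier 3 after 3 transfers) = 0.2480

0.2480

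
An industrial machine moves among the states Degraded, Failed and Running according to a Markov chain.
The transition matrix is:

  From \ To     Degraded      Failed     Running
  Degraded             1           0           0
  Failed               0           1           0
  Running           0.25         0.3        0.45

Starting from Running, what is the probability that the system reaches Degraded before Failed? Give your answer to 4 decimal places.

Let h(s) be the probability of absorption at Degraded starting from transient state s. Then h(Degraded) = 1 and h(Failed) = 0. By first-step analysis:
h(Running) = 0.25·1 + 0.3·0 + 0.45·h(Running)
Solving: h(Running) = 0.4545.
Starting from Running, the probability is 0.4545.

0.4545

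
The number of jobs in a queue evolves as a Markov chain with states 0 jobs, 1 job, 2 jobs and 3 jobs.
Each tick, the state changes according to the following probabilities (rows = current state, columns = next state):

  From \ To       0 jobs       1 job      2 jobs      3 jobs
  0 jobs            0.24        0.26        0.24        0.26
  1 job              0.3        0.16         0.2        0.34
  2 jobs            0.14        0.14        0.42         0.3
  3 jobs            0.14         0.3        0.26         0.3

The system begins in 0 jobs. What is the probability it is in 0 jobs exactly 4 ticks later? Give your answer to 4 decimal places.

0.1942

Propagate the distribution vector 4 ticks from 0 jobs.
After 0 ticks: (1.0000, 0.0000, 0.0000, 0.0000)
After 1 tick: (0.2400, 0.2600, 0.2400, 0.2600)
After 2 ticks: (0.2056, 0.2156, 0.2780, 0.3008)
After 3 ticks: (0.1951, 0.2171, 0.2874, 0.3004)
After 4 ticks: (0.1942, 0.2158, 0.2891, 0.3009)
P(in 0 jobs after 4 ticks) = 0.1942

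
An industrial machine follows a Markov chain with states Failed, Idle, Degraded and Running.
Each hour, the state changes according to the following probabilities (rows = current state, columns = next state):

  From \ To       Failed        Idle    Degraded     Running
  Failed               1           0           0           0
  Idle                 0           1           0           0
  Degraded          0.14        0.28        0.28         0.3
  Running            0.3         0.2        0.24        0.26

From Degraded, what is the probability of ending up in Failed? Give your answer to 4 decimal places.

Let h(s) be the probability of absorption at Failed starting from transient state s. Then h(Failed) = 1 and h(Idle) = 0. By first-step analysis:
h(Degraded) = 0.14·1 + 0.28·0 + 0.28·h(Degraded) + 0.3·h(Running)
h(Running) = 0.3·1 + 0.2·0 + 0.24·h(Degraded) + 0.26·h(Running)
Solving: h(Degraded) = 0.4201, h(Running) = 0.5417.
Starting from Degraded, the probability is 0.4201.

0.4201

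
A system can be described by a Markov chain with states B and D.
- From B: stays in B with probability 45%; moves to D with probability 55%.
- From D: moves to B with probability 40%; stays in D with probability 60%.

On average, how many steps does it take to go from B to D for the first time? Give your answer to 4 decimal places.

1.8182

Let t(s) be the expected number of steps to first reach D from state s, with t(D) = 0. Conditioning on the first step:
t(B) = 1 + 0.45·t(B)
Solving: t(B) = 1.8182.
Expected steps from B to D: 1.8182.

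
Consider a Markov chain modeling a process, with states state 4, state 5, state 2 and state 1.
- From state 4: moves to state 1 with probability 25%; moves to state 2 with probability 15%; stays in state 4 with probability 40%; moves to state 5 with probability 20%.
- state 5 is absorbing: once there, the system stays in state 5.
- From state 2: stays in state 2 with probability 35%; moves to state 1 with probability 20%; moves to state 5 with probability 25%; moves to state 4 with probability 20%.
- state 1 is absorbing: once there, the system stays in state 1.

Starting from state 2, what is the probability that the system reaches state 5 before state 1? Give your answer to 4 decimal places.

Let h(s) be the probability of absorption at state 5 starting from transient state s. Then h(state 5) = 1 and h(state 1) = 0. By first-step analysis:
h(state 4) = 0.4·h(state 4) + 0.2·1 + 0.15·h(state 2) + 0.25·0
h(state 2) = 0.2·h(state 4) + 0.25·1 + 0.35·h(state 2) + 0.2·0
Solving: h(state 4) = 0.4653, h(state 2) = 0.5278.
Starting from state 2, the probability is 0.5278.

0.5278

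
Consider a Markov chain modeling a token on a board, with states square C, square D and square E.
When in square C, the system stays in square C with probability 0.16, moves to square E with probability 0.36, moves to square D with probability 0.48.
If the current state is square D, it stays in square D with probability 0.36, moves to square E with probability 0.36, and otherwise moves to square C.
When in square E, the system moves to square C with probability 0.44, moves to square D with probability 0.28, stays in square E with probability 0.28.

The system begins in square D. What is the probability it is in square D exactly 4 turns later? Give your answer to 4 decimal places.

0.3689

Propagate the distribution vector 4 turns from square D.
After 0 turns: (0.0000, 1.0000, 0.0000)
After 1 turn: (0.2800, 0.3600, 0.3600)
After 2 turns: (0.3040, 0.3648, 0.3312)
After 3 turns: (0.2965, 0.3700, 0.3335)
After 4 turns: (0.2978, 0.3689, 0.3333)
P(in square D after 4 turns) = 0.3689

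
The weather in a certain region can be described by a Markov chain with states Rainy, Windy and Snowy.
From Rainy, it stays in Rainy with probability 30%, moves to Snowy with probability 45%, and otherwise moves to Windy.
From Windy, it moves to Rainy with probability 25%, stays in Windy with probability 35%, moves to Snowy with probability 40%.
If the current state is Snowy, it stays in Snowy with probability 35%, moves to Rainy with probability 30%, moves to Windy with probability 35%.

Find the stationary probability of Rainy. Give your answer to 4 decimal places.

0.2839

Let the stationary distribution be π with π = πP and π_1 + π_2 + π_3 = 1.
π_1 = 0.3·π_1 + 0.25·π_2 + 0.3·π_3
π_2 = 0.25·π_1 + 0.35·π_2 + 0.35·π_3
Solving with the normalization constraint gives π = (0.2839, 0.3216, 0.3945).
So the stationary probability of Rainy is 0.2839.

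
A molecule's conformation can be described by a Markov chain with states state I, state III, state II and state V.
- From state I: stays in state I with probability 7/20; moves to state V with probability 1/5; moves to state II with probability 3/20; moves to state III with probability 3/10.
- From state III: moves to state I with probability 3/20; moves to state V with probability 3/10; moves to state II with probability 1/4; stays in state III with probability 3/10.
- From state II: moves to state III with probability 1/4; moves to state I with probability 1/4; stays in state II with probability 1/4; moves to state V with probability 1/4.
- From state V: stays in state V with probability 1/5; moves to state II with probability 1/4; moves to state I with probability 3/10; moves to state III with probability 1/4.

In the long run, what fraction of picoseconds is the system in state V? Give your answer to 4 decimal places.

Let the stationary distribution be π with π = πP and π_1 + π_2 + π_3 + π_4 = 1.
π_1 = 0.35·π_1 + 0.15·π_2 + 0.25·π_3 + 0.3·π_4
π_2 = 0.3·π_1 + 0.3·π_2 + 0.25·π_3 + 0.25·π_4
π_3 = 0.15·π_1 + 0.25·π_2 + 0.25·π_3 + 0.25·π_4
Solving with the normalization constraint gives π = (0.2603, 0.2769, 0.2240, 0.2389).
So the stationary probability of state V is 0.2389.

0.2389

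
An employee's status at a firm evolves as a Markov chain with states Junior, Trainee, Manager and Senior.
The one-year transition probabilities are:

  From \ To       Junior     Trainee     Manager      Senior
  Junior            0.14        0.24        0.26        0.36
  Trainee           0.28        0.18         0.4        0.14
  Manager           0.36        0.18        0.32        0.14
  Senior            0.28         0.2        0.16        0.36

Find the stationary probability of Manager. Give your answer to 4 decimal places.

Let the stationary distribution be π with π = πP and π_1 + π_2 + π_3 + π_4 = 1.
π_1 = 0.14·π_1 + 0.28·π_2 + 0.36·π_3 + 0.28·π_4
π_2 = 0.24·π_1 + 0.18·π_2 + 0.18·π_3 + 0.2·π_4
π_3 = 0.26·π_1 + 0.4·π_2 + 0.32·π_3 + 0.16·π_4
Solving with the normalization constraint gives π = (0.2652, 0.2010, 0.2795, 0.2543).
So the stationary probability of Manager is 0.2795.

0.2795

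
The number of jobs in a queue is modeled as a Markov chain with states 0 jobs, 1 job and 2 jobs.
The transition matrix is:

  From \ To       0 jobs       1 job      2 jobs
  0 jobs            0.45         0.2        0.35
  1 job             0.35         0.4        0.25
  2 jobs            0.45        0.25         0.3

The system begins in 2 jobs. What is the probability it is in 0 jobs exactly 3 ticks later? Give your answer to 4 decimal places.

0.4235

Propagate the distribution vector 3 ticks from 2 jobs.
After 0 ticks: (0.0000, 0.0000, 1.0000)
After 1 tick: (0.4500, 0.2500, 0.3000)
After 2 ticks: (0.4250, 0.2650, 0.3100)
After 3 ticks: (0.4235, 0.2685, 0.3080)
P(in 0 jobs after 3 ticks) = 0.4235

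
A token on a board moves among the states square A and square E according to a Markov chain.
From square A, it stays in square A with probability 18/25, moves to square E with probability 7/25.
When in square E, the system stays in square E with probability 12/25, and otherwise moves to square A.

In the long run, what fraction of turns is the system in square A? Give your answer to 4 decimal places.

Let the stationary distribution be π with π = πP and π_1 + π_2 = 1.
π_1 = 0.72·π_1 + 0.52·π_2
Solving with the normalization constraint gives π = (0.6500, 0.3500).
So the stationary probability of square A is 0.6500.

0.6500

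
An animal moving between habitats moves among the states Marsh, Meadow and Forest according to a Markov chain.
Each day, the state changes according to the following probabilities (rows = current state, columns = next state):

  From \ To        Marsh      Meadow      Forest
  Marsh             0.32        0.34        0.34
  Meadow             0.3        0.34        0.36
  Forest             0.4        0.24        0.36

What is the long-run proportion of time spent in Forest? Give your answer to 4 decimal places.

0.3532

Let the stationary distribution be π with π = πP and π_1 + π_2 + π_3 = 1.
π_1 = 0.32·π_1 + 0.3·π_2 + 0.4·π_3
π_2 = 0.34·π_1 + 0.34·π_2 + 0.24·π_3
Solving with the normalization constraint gives π = (0.3422, 0.3047, 0.3532).
So the stationary probability of Forest is 0.3532.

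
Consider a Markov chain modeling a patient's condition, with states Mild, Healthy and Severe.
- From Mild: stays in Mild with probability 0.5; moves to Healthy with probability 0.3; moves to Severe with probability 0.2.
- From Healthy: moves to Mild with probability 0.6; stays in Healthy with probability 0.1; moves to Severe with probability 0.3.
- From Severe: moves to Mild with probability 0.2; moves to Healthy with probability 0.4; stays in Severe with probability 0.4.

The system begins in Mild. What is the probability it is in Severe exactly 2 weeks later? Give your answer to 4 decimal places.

Sum over the intermediate state after 1 week:
P = P(Mild→Mild)·P(Mild→Severe) + P(Mild→Healthy)·P(Healthy→Severe) + P(Mild→Severe)·P(Severe→Severe)
  = 0.5×0.2 + 0.3×0.3 + 0.2×0.4
  = 0.1000 + 0.0900 + 0.0800 = 0.2700

0.2700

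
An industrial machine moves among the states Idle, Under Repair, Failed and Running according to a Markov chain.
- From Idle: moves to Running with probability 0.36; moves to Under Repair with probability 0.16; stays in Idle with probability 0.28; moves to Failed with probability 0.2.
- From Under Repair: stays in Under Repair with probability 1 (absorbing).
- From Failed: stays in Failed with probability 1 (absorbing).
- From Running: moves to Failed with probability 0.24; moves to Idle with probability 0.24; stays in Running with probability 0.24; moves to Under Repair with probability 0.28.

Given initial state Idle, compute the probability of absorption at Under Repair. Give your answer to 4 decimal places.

Let h(s) be the probability of absorption at Under Repair starting from transient state s. Then h(Under Repair) = 1 and h(Failed) = 0. By first-step analysis:
h(Idle) = 0.28·h(Idle) + 0.16·1 + 0.2·0 + 0.36·h(Running)
h(Running) = 0.24·h(Idle) + 0.28·1 + 0.24·0 + 0.24·h(Running)
Solving: h(Idle) = 0.4826, h(Running) = 0.5208.
Starting from Idle, the probability is 0.4826.

0.4826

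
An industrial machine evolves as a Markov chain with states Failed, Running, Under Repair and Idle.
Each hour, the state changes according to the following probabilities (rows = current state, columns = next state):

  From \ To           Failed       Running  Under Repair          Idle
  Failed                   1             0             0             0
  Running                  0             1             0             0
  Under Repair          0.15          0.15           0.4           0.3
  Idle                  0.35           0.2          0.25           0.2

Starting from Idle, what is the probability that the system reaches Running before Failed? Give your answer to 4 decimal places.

0.3889

Let h(s) be the probability of absorption at Running starting from transient state s. Then h(Running) = 1 and h(Failed) = 0. By first-step analysis:
h(Under Repair) = 0.15·0 + 0.15·1 + 0.4·h(Under Repair) + 0.3·h(Idle)
h(Idle) = 0.35·0 + 0.2·1 + 0.25·h(Under Repair) + 0.2·h(Idle)
Solving: h(Under Repair) = 0.4444, h(Idle) = 0.3889.
Starting from Idle, the probability is 0.3889.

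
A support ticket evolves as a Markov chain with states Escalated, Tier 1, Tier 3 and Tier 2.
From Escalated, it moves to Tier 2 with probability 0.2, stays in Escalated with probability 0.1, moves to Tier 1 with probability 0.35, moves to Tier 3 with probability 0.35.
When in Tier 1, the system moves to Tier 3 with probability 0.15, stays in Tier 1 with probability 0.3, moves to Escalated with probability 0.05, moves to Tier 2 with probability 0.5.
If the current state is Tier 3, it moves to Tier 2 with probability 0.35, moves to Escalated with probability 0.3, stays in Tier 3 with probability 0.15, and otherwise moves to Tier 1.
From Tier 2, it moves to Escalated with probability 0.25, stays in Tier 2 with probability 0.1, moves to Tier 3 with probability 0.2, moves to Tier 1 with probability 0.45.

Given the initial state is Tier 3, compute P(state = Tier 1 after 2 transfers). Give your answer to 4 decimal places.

Propagate the distribution vector 2 transfers from Tier 3.
After 0 transfers: (0.0000, 0.0000, 1.0000, 0.0000)
After 1 transfer: (0.3000, 0.2000, 0.1500, 0.3500)
After 2 transfers: (0.1725, 0.3525, 0.2275, 0.2475)
P(in Tier 1 after 2 transfers) = 0.3525

0.3525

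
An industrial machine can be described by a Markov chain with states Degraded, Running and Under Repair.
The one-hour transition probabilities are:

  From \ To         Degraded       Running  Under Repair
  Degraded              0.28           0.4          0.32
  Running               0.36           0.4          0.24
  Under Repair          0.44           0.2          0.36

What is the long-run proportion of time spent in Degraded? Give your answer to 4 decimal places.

Let the stationary distribution be π with π = πP and π_1 + π_2 + π_3 = 1.
π_1 = 0.28·π_1 + 0.36·π_2 + 0.44·π_3
π_2 = 0.4·π_1 + 0.4·π_2 + 0.2·π_3
Solving with the normalization constraint gives π = (0.3559, 0.3390, 0.3051).
So the stationary probability of Degraded is 0.3559.

0.3559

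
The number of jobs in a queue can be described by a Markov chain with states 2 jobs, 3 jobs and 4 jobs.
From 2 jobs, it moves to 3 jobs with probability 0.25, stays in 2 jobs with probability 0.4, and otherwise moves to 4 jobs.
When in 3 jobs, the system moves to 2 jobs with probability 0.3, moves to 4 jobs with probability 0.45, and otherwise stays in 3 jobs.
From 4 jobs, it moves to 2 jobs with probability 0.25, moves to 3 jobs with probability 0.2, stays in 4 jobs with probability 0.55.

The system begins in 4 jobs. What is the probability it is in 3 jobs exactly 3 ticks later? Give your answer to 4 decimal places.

Propagate the distribution vector 3 ticks from 4 jobs.
After 0 ticks: (0.0000, 0.0000, 1.0000)
After 1 tick: (0.2500, 0.2000, 0.5500)
After 2 ticks: (0.2975, 0.2225, 0.4800)
After 3 ticks: (0.3058, 0.2260, 0.4683)
P(in 3 jobs after 3 ticks) = 0.2260

0.2260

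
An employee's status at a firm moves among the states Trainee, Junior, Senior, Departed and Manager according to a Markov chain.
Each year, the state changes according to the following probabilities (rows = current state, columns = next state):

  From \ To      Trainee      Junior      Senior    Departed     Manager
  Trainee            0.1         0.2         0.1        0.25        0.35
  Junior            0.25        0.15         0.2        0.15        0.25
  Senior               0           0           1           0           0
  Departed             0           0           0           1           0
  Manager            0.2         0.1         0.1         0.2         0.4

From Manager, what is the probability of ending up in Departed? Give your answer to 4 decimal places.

0.6436

Let h(s) be the probability of absorption at Departed starting from transient state s. Then h(Departed) = 1 and h(Senior) = 0. By first-step analysis:
h(Trainee) = 0.1·h(Trainee) + 0.2·h(Junior) + 0.1·0 + 0.25·1 + 0.35·h(Manager)
h(Junior) = 0.25·h(Trainee) + 0.15·h(Junior) + 0.2·0 + 0.15·1 + 0.25·h(Manager)
h(Manager) = 0.2·h(Trainee) + 0.1·h(Junior) + 0.1·0 + 0.2·1 + 0.4·h(Manager)
Solving: h(Trainee) = 0.6519, h(Junior) = 0.5575, h(Manager) = 0.6436.
Starting from Manager, the probability is 0.6436.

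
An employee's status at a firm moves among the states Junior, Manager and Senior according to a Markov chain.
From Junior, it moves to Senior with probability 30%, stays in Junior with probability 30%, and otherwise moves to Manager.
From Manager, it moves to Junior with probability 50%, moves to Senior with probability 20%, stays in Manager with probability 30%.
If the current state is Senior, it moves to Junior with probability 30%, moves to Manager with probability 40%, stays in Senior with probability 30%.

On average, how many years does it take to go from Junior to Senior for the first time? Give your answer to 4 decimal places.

3.7931

Let t(s) be the expected number of years to first reach Senior from state s, with t(Senior) = 0. Conditioning on the first year:
t(Junior) = 1 + 0.3·t(Junior) + 0.4·t(Manager)
t(Manager) = 1 + 0.5·t(Junior) + 0.3·t(Manager)
Solving: t(Junior) = 3.7931, t(Manager) = 4.1379.
Expected years from Junior to Senior: 3.7931.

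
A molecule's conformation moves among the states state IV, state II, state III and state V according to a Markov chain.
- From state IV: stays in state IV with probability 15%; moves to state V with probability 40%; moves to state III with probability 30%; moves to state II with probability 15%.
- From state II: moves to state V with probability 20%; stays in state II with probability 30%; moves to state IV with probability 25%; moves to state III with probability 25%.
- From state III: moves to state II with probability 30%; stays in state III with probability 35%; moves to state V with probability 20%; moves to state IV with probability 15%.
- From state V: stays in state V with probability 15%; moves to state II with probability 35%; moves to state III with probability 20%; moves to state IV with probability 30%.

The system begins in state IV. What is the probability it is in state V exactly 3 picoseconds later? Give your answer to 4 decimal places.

0.2345

Propagate the distribution vector 3 picoseconds from state IV.
After 0 picoseconds: (1.0000, 0.0000, 0.0000, 0.0000)
After 1 picosecond: (0.1500, 0.1500, 0.3000, 0.4000)
After 2 picoseconds: (0.2250, 0.2975, 0.2675, 0.2100)
After 3 picoseconds: (0.2113, 0.2768, 0.2775, 0.2345)
P(in state V after 3 picoseconds) = 0.2345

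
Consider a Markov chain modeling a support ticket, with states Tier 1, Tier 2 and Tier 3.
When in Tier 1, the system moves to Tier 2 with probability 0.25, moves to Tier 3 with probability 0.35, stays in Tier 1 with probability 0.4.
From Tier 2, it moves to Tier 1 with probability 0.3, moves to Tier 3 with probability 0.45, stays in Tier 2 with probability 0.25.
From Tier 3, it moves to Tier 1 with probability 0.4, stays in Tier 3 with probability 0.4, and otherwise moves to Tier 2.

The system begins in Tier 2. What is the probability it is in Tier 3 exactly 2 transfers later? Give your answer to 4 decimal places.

0.3975

Sum over the intermediate state after 1 transfer:
P = P(Tier 2→Tier 1)·P(Tier 1→Tier 3) + P(Tier 2→Tier 2)·P(Tier 2→Tier 3) + P(Tier 2→Tier 3)·P(Tier 3→Tier 3)
  = 0.3×0.35 + 0.25×0.45 + 0.45×0.4
  = 0.1050 + 0.1125 + 0.1800 = 0.3975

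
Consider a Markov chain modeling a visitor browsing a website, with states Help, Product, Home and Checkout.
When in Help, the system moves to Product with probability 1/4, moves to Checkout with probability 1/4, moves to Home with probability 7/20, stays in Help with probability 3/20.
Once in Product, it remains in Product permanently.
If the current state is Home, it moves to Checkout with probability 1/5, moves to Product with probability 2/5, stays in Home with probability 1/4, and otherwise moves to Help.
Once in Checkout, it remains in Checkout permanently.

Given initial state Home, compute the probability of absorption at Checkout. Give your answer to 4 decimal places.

0.3547

Let h(s) be the probability of absorption at Checkout starting from transient state s. Then h(Checkout) = 1 and h(Product) = 0. By first-step analysis:
h(Help) = 0.15·h(Help) + 0.25·0 + 0.35·h(Home) + 0.25·1
h(Home) = 0.15·h(Help) + 0.4·0 + 0.25·h(Home) + 0.2·1
Solving: h(Help) = 0.4402, h(Home) = 0.3547.
Starting from Home, the probability is 0.3547.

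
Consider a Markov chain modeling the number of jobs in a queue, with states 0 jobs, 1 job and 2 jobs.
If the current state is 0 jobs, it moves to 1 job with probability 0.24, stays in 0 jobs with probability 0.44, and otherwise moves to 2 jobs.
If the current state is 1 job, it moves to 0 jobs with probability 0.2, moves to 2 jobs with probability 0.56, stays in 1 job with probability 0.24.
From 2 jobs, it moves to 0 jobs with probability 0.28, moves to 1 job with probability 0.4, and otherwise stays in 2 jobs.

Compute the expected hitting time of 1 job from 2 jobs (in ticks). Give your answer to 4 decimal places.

2.8846

Let t(s) be the expected number of ticks to first reach 1 job from state s, with t(1 job) = 0. Conditioning on the first tick:
t(0 jobs) = 1 + 0.44·t(0 jobs) + 0.32·t(2 jobs)
t(2 jobs) = 1 + 0.28·t(0 jobs) + 0.32·t(2 jobs)
Solving: t(0 jobs) = 3.4341, t(2 jobs) = 2.8846.
Expected ticks from 2 jobs to 1 job: 2.8846.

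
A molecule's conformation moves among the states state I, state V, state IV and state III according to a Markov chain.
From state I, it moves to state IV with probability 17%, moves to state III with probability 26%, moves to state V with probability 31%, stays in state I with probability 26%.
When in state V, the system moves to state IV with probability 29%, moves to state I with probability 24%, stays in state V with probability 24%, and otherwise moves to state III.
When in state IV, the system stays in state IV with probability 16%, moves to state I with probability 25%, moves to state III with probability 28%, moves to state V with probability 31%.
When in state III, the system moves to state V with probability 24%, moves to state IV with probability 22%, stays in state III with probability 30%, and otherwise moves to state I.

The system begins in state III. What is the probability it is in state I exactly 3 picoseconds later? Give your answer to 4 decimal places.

0.2471

Propagate the distribution vector 3 picoseconds from state III.
After 0 picoseconds: (0.0000, 0.0000, 0.0000, 1.0000)
After 1 picosecond: (0.2400, 0.2400, 0.2200, 0.3000)
After 2 picoseconds: (0.2470, 0.2722, 0.2116, 0.2692)
After 3 picoseconds: (0.2471, 0.2721, 0.2140, 0.2668)
P(in state I after 3 picoseconds) = 0.2471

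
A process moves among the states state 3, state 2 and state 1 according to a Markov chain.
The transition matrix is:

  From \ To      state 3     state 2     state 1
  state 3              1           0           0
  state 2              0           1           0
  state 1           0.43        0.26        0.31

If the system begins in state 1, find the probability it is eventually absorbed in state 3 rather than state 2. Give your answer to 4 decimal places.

0.6232

Let h(s) be the probability of absorption at state 3 starting from transient state s. Then h(state 3) = 1 and h(state 2) = 0. By first-step analysis:
h(state 1) = 0.43·1 + 0.26·0 + 0.31·h(state 1)
Solving: h(state 1) = 0.6232.
Starting from state 1, the probability is 0.6232.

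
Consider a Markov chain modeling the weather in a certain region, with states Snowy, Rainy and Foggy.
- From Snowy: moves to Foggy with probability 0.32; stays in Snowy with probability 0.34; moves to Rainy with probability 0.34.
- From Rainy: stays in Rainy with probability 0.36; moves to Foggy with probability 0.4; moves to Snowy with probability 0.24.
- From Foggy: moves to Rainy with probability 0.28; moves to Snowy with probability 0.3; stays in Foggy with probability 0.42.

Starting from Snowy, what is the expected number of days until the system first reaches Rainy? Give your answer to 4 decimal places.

Let t(s) be the expected number of days to first reach Rainy from state s, with t(Rainy) = 0. Conditioning on the first day:
t(Snowy) = 1 + 0.34·t(Snowy) + 0.32·t(Foggy)
t(Foggy) = 1 + 0.3·t(Snowy) + 0.42·t(Foggy)
Solving: t(Snowy) = 3.1381, t(Foggy) = 3.3473.
Expected days from Snowy to Rainy: 3.1381.

3.1381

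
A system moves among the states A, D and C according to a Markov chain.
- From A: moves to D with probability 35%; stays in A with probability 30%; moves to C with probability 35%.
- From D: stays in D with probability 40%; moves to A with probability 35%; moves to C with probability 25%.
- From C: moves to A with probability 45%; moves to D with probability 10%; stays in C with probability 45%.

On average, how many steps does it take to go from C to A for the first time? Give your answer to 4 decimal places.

2.2951

Let t(s) be the expected number of steps to first reach A from state s, with t(A) = 0. Conditioning on the first step:
t(D) = 1 + 0.4·t(D) + 0.25·t(C)
t(C) = 1 + 0.1·t(D) + 0.45·t(C)
Solving: t(D) = 2.6230, t(C) = 2.2951.
Expected steps from C to A: 2.2951.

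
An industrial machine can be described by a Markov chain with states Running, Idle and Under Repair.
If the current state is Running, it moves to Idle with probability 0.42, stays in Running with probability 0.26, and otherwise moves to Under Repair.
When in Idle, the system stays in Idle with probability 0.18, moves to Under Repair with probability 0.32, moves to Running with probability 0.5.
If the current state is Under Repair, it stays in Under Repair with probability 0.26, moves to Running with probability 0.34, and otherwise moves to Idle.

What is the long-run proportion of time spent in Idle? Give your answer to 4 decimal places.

Let the stationary distribution be π with π = πP and π_1 + π_2 + π_3 = 1.
π_1 = 0.26·π_1 + 0.5·π_2 + 0.34·π_3
π_2 = 0.42·π_1 + 0.18·π_2 + 0.4·π_3
Solving with the normalization constraint gives π = (0.3643, 0.3338, 0.3019).
So the stationary probability of Idle is 0.3338.

0.3338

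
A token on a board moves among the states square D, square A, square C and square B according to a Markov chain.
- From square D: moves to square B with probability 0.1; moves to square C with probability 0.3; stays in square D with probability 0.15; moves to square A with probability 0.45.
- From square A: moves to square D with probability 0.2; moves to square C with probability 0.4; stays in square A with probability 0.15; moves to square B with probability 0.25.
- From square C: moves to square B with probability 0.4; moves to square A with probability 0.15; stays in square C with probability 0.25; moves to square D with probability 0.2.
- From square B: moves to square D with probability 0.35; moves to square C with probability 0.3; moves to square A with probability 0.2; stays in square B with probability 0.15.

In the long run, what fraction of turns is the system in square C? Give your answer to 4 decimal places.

Let the stationary distribution be π with π = πP and π_1 + π_2 + π_3 + π_4 = 1.
π_1 = 0.15·π_1 + 0.2·π_2 + 0.2·π_3 + 0.35·π_4
π_2 = 0.45·π_1 + 0.15·π_2 + 0.15·π_3 + 0.2·π_4
π_3 = 0.3·π_1 + 0.4·π_2 + 0.25·π_3 + 0.3·π_4
Solving with the normalization constraint gives π = (0.2246, 0.2293, 0.3076, 0.2386).
So the stationary probability of square C is 0.3076.

0.3076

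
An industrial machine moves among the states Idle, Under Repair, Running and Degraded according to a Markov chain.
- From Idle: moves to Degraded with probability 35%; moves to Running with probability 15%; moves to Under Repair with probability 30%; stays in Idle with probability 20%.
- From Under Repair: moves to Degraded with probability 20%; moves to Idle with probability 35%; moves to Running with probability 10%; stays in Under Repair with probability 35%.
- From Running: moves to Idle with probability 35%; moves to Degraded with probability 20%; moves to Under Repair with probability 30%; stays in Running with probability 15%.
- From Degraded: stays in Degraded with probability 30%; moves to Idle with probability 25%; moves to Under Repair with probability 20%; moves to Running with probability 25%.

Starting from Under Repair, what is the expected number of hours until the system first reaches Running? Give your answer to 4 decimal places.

6.4765

Let t(s) be the expected number of hours to first reach Running from state s, with t(Running) = 0. Conditioning on the first hour:
t(Idle) = 1 + 0.2·t(Idle) + 0.3·t(Under Repair) + 0.35·t(Degraded)
t(Under Repair) = 1 + 0.35·t(Idle) + 0.35·t(Under Repair) + 0.2·t(Degraded)
t(Degraded) = 1 + 0.25·t(Idle) + 0.2·t(Under Repair) + 0.3·t(Degraded)
Solving: t(Idle) = 6.0601, t(Under Repair) = 6.4765, t(Degraded) = 5.4433.
Expected hours from Under Repair to Running: 6.4765.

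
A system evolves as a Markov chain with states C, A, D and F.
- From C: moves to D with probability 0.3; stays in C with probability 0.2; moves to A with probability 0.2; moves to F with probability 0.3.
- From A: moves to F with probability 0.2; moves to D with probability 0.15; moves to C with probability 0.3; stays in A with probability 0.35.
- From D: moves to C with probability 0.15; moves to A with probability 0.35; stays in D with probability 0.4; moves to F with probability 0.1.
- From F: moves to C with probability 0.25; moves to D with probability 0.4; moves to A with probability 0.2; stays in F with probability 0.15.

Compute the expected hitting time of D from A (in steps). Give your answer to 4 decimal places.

4.1098

Let t(s) be the expected number of steps to first reach D from state s, with t(D) = 0. Conditioning on the first step:
t(C) = 1 + 0.2·t(C) + 0.2·t(A) + 0.3·t(F)
t(A) = 1 + 0.3·t(C) + 0.35·t(A) + 0.2·t(F)
t(F) = 1 + 0.25·t(C) + 0.2·t(A) + 0.15·t(F)
Solving: t(C) = 3.4632, t(A) = 4.1098, t(F) = 3.1621.
Expected steps from A to D: 4.1098.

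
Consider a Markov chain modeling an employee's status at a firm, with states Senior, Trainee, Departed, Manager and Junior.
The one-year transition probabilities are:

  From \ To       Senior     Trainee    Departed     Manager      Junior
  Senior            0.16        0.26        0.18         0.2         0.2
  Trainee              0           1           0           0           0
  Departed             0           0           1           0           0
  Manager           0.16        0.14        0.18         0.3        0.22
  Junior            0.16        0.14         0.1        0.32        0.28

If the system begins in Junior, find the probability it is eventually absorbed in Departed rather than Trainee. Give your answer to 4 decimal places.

0.4614

Let h(s) be the probability of absorption at Departed starting from transient state s. Then h(Departed) = 1 and h(Trainee) = 0. By first-step analysis:
h(Senior) = 0.16·h(Senior) + 0.26·0 + 0.18·1 + 0.2·h(Manager) + 0.2·h(Junior)
h(Manager) = 0.16·h(Senior) + 0.14·0 + 0.18·1 + 0.3·h(Manager) + 0.22·h(Junior)
h(Junior) = 0.16·h(Senior) + 0.14·0 + 0.1·1 + 0.32·h(Manager) + 0.28·h(Junior)
Solving: h(Senior) = 0.4441, h(Manager) = 0.5037, h(Junior) = 0.4614.
Starting from Junior, the probability is 0.4614.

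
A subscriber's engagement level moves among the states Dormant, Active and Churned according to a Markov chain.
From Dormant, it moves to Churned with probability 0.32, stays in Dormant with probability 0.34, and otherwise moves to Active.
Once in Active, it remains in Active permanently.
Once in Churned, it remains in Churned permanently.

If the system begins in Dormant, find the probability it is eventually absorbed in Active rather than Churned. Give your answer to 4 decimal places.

0.5152

Let h(s) be the probability of absorption at Active starting from transient state s. Then h(Active) = 1 and h(Churned) = 0. By first-step analysis:
h(Dormant) = 0.34·h(Dormant) + 0.34·1 + 0.32·0
Solving: h(Dormant) = 0.5152.
Starting from Dormant, the probability is 0.5152.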